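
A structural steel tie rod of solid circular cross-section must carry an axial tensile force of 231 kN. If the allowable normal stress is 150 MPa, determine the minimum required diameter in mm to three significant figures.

Required area A ≥ P/σ_allow = 231000/150 = 1540 mm².
For a solid circular section, d ≥ √(4A/π) = 44.28 mm.

44.3 mm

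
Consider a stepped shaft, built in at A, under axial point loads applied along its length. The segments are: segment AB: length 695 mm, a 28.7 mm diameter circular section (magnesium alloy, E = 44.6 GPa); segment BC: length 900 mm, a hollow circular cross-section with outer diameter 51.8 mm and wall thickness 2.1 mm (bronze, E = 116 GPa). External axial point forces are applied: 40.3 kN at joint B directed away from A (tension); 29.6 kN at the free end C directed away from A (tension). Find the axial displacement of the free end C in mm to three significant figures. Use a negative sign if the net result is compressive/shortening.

2.38 mm

Internal axial forces (sectioning from the free end, tension +): N_BC = 29.6 kN, N_AB = 69.9 kN.
A_AB = 646.9 mm².
A_BC = 327.9 mm².
δ_AB = 69900·695/(646.9·44600) = 1.684 mm
δ_BC = 29600·900/(327.9·116000) = 0.7004 mm
δ = Σδ_i = 2.384 mm.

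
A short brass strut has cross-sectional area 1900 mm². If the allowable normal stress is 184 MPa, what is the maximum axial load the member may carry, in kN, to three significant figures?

350 kN

P_max = σ_allow · A = 184 · 1900 = 349600 N = 349.6 kN.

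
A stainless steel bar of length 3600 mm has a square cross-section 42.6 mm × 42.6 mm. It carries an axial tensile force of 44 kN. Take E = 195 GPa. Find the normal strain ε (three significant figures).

A = 1815 mm².
σ = N/A = 24.25 MPa; ε = σ/E = 24.25/195000 = 1.243e-04.

1.24e-04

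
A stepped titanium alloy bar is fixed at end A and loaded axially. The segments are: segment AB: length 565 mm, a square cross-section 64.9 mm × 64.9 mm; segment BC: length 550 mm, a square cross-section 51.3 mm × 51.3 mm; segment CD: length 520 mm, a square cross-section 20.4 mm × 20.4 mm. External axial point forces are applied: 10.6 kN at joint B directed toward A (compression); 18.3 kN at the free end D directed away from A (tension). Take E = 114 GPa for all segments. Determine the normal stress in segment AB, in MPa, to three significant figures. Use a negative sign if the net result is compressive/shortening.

Internal axial forces (sectioning from the free end, tension +): N_CD = 18.3 kN, N_BC = 18.3 kN, N_AB = 7.7 kN.
A_AB = 4212 mm².
σ_AB = N_AB/A_AB = 7700/4212 = 1.828 MPa.

1.83 MPa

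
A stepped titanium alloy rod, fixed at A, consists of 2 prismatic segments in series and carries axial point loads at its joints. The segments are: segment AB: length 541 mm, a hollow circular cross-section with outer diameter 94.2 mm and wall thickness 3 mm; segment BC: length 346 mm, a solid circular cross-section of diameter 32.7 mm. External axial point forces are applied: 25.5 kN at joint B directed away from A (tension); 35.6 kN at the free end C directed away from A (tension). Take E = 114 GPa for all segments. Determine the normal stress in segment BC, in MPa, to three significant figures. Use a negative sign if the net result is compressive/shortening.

Internal axial forces (sectioning from the free end, tension +): N_BC = 35.6 kN, N_AB = 61.1 kN.
A_BC = 839.8 mm².
σ_BC = N_BC/A_BC = 35600/839.8 = 42.39 MPa.

42.4 MPa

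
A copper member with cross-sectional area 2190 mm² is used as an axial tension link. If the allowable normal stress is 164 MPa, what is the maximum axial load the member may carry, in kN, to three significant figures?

P_max = σ_allow · A = 164 · 2190 = 359200 N = 359.2 kN.

359 kN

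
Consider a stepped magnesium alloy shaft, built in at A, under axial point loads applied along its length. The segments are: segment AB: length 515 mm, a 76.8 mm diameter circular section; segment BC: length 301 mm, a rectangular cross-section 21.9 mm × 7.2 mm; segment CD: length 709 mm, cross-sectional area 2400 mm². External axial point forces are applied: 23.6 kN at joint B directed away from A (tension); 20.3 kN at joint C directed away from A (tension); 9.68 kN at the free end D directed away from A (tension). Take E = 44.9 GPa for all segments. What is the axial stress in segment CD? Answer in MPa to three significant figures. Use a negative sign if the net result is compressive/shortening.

4.03 MPa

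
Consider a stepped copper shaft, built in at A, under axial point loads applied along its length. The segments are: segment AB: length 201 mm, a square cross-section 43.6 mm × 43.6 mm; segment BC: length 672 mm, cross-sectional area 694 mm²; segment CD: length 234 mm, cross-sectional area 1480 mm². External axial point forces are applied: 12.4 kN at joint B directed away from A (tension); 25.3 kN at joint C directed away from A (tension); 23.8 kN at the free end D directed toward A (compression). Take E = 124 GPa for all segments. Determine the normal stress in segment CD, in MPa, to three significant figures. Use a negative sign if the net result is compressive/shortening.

Internal axial forces (sectioning from the free end, tension +): N_CD = -23.8 kN, N_BC = 1.5 kN, N_AB = 13.9 kN.
σ_CD = N_CD/A_CD = -23800/1480 = -16.08 MPa.

-16.1 MPa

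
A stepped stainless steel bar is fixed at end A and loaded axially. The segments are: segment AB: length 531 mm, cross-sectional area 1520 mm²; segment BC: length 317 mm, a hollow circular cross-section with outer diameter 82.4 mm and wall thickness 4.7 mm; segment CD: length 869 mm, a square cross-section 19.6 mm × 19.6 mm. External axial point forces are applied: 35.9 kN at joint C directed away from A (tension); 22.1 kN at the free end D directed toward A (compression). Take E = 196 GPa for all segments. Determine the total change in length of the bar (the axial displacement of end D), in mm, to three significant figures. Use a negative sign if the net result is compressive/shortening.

Internal axial forces (sectioning from the free end, tension +): N_CD = -22.1 kN, N_BC = 13.8 kN, N_AB = 13.8 kN.
A_BC = 1147 mm².
A_CD = 384.2 mm².
δ_AB = 13800·531/(1520·196000) = 0.0246 mm
δ_BC = 13800·317/(1147·196000) = 0.01945 mm
δ_CD = -22100·869/(384.2·196000) = -0.2551 mm
δ = Σδ_i = -0.211 mm.

-0.211 mm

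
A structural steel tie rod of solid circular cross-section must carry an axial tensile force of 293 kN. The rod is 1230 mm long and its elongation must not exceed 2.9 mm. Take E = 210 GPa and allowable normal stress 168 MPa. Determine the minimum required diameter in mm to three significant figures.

47.1 mm

Required area A ≥ P/σ_allow = 293000/168 = 1744 mm².
For a solid circular section, d ≥ √(4A/π) = 47.12 mm.
Elongation limit: A ≥ PL/(Eδ_allow) = 293000·1230/(210000·2.9) = 591.8 mm² ⇒ d ≥ 27.45 mm.
The stress limit governs.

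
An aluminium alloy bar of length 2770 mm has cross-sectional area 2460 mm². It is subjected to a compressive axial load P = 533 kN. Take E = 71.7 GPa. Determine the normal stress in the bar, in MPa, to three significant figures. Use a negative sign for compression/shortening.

-217 MPa

σ = N/A = -533000/2460 = -216.7 MPa.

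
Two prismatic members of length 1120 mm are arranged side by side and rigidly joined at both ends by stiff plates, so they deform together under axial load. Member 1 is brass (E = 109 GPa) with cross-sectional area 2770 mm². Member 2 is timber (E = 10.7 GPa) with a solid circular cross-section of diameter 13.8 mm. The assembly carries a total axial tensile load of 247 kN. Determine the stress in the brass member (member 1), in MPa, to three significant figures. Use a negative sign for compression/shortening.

A_2 = 149.6 mm².
Equal strain + equilibrium ⇒ each member carries load in proportion to AE: A₁E₁ = 301900000 N, A₂E₂ = 1600000 N, ΣAE = 303500000 N.
σ₁ = P·E₁/ΣAE = 247000·109000/303500000 = 88.7 MPa.

88.7 MPa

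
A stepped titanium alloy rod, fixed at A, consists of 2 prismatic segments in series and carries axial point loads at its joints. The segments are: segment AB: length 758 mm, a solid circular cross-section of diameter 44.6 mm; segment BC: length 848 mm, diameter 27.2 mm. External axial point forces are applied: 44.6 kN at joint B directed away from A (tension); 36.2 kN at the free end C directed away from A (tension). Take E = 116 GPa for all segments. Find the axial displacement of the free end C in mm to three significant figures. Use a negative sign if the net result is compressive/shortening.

0.793 mm

Internal axial forces (sectioning from the free end, tension +): N_BC = 36.2 kN, N_AB = 80.8 kN.
A_AB = 1562 mm².
A_BC = 581.1 mm².
δ_AB = 80800·758/(1562·116000) = 0.338 mm
δ_BC = 36200·848/(581.1·116000) = 0.4554 mm
δ = Σδ_i = 0.7934 mm.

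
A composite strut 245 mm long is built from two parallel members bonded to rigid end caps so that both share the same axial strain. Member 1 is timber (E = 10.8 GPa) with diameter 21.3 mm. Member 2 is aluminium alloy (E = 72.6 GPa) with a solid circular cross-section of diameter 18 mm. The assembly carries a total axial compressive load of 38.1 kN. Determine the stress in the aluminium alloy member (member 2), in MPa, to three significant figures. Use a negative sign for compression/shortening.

A_1 = 356.3 mm².
A_2 = 254.5 mm².
Equal strain + equilibrium ⇒ each member carries load in proportion to AE: A₁E₁ = 3848000 N, A₂E₂ = 18470000 N, ΣAE = 22320000 N.
σ₂ = P·E₂/ΣAE = -38100·72600/22320000 = -123.9 MPa.

-124 MPa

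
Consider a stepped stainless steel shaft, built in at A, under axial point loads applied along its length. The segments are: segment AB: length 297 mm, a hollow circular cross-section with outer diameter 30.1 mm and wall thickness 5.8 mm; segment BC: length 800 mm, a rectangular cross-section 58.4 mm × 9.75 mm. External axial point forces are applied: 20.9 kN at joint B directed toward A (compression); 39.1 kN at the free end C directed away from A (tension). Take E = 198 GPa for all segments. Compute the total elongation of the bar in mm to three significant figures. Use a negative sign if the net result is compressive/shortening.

0.339 mm

Internal axial forces (sectioning from the free end, tension +): N_BC = 39.1 kN, N_AB = 18.2 kN.
A_AB = 442.8 mm².
A_BC = 569.4 mm².
δ_AB = 18200·297/(442.8·198000) = 0.06166 mm
δ_BC = 39100·800/(569.4·198000) = 0.2774 mm
δ = Σδ_i = 0.3391 mm.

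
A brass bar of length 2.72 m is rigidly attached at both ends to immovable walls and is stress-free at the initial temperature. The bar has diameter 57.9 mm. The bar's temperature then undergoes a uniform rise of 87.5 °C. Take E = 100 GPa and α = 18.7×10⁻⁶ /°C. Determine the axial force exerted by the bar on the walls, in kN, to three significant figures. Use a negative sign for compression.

-431 kN

Free thermal expansion αLΔT = 18.7e-6 · 2720 · 87.5 = 4.451 mm.
The walls impose strain ε = −(4.451)/2720 = -1.6362e-03; σ = Eε = 100000 · -1.6362e-03 = -163.6 MPa.
Wall reaction R = σ·A = -163.6·2633 = -430800 N = -430.8 kN.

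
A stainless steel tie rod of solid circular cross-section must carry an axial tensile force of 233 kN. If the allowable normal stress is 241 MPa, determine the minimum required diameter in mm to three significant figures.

Required area A ≥ P/σ_allow = 233000/241 = 966.8 mm².
For a solid circular section, d ≥ √(4A/π) = 35.09 mm.

35.1 mm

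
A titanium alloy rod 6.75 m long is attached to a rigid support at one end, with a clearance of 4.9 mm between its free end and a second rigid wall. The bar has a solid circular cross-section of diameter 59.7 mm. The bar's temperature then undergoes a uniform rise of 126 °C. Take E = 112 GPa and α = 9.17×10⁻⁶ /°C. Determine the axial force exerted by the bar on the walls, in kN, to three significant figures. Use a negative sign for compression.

Free thermal expansion αLΔT = 9.17e-6 · 6750 · 126 = 7.799 mm.
The walls engage after the gap closes; constrained expansion = 7.799 − 4.9 = 2.899 mm.
The walls impose strain ε = −(2.899)/6750 = -4.2949e-04; σ = Eε = 112000 · -4.2949e-04 = -48.1 MPa.
Wall reaction R = σ·A = -48.1·2799 = -134700 N = -134.7 kN.

-135 kN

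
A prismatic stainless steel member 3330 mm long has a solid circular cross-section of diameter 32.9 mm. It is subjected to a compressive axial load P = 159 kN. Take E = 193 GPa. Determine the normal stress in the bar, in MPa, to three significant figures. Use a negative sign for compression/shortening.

A = 850.1 mm².
σ = N/A = -159000/850.1 = -187 MPa.

-187 MPa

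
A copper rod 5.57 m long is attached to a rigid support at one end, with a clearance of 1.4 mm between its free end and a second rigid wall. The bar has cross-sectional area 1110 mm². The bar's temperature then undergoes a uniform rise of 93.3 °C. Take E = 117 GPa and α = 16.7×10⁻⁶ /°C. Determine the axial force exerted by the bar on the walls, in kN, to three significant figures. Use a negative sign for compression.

-170 kN

Free thermal expansion αLΔT = 16.7e-6 · 5570 · 93.3 = 8.679 mm.
The walls engage after the gap closes; constrained expansion = 8.679 − 1.4 = 7.279 mm.
The walls impose strain ε = −(7.279)/5570 = -1.3068e-03; σ = Eε = 117000 · -1.3068e-03 = -152.9 MPa.
Wall reaction R = σ·A = -152.9·1110 = -169700 N = -169.7 kN.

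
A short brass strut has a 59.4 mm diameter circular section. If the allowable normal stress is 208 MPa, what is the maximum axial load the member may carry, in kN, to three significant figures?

A = 2771 mm².
P_max = σ_allow · A = 208 · 2771 = 576400 N = 576.4 kN.

576 kN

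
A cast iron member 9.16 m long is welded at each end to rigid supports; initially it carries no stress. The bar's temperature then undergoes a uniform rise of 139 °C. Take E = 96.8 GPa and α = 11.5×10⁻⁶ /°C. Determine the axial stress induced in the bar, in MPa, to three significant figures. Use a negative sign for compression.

Free thermal expansion αLΔT = 11.5e-6 · 9160 · 139 = 14.64 mm.
The walls impose strain ε = −(14.64)/9160 = -1.5985e-03; σ = Eε = 96800 · -1.5985e-03 = -154.7 MPa.

-155 MPa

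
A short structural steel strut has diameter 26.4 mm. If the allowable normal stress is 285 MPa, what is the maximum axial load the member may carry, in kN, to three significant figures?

156 kN

A = 547.4 mm².
P_max = σ_allow · A = 285 · 547.4 = 156000 N = 156 kN.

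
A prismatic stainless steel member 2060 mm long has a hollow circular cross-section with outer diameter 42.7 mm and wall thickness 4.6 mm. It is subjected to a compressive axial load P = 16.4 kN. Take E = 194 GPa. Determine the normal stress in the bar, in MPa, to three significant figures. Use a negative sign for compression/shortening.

-29.8 MPa

A = 550.6 mm².
σ = N/A = -16400/550.6 = -29.79 MPa.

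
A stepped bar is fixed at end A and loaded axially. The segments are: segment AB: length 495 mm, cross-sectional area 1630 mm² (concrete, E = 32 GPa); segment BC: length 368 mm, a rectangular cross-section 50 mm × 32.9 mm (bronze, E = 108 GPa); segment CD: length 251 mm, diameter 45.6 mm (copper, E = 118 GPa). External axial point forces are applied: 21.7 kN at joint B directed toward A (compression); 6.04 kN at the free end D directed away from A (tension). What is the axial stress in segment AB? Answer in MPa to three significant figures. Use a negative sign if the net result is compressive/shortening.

-9.61 MPa

Internal axial forces (sectioning from the free end, tension +): N_CD = 6.04 kN, N_BC = 6.04 kN, N_AB = -15.66 kN.
σ_AB = N_AB/A_AB = -15660/1630 = -9.607 MPa.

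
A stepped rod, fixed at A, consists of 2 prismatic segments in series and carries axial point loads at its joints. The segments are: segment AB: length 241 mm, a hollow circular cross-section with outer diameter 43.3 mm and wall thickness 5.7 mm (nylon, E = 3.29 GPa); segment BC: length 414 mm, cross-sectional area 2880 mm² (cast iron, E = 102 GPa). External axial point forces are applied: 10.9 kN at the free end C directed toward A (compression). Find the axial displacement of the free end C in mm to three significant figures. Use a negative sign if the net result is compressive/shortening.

-1.20 mm

Internal axial forces (sectioning from the free end, tension +): N_BC = -10.9 kN, N_AB = -10.9 kN.
A_AB = 673.3 mm².
δ_AB = -10900·241/(673.3·3290) = -1.186 mm
δ_BC = -10900·414/(2880·102000) = -0.01536 mm
δ = Σδ_i = -1.201 mm.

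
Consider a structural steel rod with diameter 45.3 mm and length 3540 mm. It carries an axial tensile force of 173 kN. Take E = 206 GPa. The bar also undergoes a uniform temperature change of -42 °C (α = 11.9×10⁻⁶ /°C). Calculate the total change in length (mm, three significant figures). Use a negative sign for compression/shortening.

0.0753 mm

A = 1612 mm².
δ_mech = NL/(AE) = 173000·3540/(1612·206000) = 1.845 mm.
δ_thermal = αLΔT = 11.9e-6·3540·-42 = -1.769 mm.
δ = δ_mech + δ_thermal = 0.07528 mm.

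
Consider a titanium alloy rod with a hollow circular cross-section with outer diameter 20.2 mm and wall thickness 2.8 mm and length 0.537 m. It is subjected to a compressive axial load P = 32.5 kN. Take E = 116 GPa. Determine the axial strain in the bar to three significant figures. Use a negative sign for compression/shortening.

A = 153.1 mm².
σ = N/A = -212.3 MPa; ε = σ/E = -212.3/116000 = -1.830e-03.

-0.00183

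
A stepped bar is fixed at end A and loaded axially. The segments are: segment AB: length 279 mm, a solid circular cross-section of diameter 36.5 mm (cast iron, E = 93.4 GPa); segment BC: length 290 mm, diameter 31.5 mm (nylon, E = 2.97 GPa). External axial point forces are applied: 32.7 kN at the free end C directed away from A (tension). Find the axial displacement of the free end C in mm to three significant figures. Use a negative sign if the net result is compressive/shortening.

Internal axial forces (sectioning from the free end, tension +): N_BC = 32.7 kN, N_AB = 32.7 kN.
A_AB = 1046 mm².
A_BC = 779.3 mm².
δ_AB = 32700·279/(1046·93400) = 0.09335 mm
δ_BC = 32700·290/(779.3·2970) = 4.097 mm
δ = Σδ_i = 4.19 mm.

4.19 mm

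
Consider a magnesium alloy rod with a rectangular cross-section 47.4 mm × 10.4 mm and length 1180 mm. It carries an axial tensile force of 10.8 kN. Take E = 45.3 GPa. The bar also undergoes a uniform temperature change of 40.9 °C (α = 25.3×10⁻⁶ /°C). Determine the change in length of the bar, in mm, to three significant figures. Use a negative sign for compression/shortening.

1.79 mm

A = 493 mm².
δ_mech = NL/(AE) = 10800·1180/(493·45300) = 0.5707 mm.
δ_thermal = αLΔT = 25.3e-6·1180·40.9 = 1.221 mm.
δ = δ_mech + δ_thermal = 1.792 mm.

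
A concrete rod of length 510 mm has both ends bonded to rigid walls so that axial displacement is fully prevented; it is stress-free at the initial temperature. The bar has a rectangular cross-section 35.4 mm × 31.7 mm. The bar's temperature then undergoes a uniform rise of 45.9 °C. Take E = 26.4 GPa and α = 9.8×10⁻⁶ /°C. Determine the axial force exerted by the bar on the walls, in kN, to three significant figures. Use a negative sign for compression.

Free thermal expansion αLΔT = 9.8e-6 · 510 · 45.9 = 0.2294 mm.
The walls impose strain ε = −(0.2294)/510 = -4.4982e-04; σ = Eε = 26400 · -4.4982e-04 = -11.88 MPa.
Wall reaction R = σ·A = -11.88·1122 = -13330 N = -13.33 kN.

-13.3 kN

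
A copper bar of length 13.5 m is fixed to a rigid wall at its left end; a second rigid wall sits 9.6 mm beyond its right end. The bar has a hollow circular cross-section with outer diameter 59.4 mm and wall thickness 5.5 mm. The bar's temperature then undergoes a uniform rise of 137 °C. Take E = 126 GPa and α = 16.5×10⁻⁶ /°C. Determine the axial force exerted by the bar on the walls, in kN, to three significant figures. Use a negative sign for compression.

Free thermal expansion αLΔT = 16.5e-6 · 13500 · 137 = 30.52 mm.
The walls engage after the gap closes; constrained expansion = 30.52 − 9.6 = 20.92 mm.
The walls impose strain ε = −(20.92)/13500 = -1.5494e-03; σ = Eε = 126000 · -1.5494e-03 = -195.2 MPa.
Wall reaction R = σ·A = -195.2·931.3 = -181800 N = -181.8 kN.

-182 kN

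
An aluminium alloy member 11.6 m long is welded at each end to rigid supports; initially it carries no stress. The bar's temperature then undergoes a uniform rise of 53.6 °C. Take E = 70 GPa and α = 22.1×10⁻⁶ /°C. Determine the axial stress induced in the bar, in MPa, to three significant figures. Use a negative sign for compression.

-82.9 MPa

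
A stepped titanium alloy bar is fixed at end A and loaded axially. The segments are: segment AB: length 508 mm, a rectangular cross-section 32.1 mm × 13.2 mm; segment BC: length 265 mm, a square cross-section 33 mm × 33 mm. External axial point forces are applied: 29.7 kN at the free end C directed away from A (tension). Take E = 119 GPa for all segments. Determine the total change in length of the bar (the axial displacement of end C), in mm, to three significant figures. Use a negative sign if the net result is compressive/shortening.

0.360 mm

Internal axial forces (sectioning from the free end, tension +): N_BC = 29.7 kN, N_AB = 29.7 kN.
A_AB = 423.7 mm².
A_BC = 1089 mm².
δ_AB = 29700·508/(423.7·119000) = 0.2992 mm
δ_BC = 29700·265/(1089·119000) = 0.06073 mm
δ = Σδ_i = 0.36 mm.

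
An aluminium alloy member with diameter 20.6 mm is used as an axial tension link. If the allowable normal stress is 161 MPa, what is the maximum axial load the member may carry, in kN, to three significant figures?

A = 333.3 mm².
P_max = σ_allow · A = 161 · 333.3 = 53660 N = 53.66 kN.

53.7 kN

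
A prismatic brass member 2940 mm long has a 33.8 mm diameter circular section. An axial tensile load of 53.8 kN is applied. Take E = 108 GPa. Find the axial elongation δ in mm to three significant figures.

A = 897.3 mm².
δ_mech = NL/(AE) = 53800·2940/(897.3·108000) = 1.632 mm.

1.63 mm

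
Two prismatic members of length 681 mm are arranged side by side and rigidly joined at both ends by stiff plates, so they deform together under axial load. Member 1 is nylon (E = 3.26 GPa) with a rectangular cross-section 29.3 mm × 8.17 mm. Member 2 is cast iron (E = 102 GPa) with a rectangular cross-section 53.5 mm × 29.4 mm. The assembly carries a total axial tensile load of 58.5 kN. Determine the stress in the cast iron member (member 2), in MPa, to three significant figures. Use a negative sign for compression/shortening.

37.0 MPa

A_1 = 239.4 mm².
A_2 = 1573 mm².
Equal strain + equilibrium ⇒ each member carries load in proportion to AE: A₁E₁ = 780400 N, A₂E₂ = 160400000 N, ΣAE = 161200000 N.
σ₂ = P·E₂/ΣAE = 58500·102000/161200000 = 37.01 MPa.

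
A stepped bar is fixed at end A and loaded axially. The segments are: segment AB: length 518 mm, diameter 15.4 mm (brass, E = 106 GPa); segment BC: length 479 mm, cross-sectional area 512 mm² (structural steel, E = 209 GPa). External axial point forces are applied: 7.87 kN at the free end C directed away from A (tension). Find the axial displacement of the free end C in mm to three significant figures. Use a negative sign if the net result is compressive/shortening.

Internal axial forces (sectioning from the free end, tension +): N_BC = 7.87 kN, N_AB = 7.87 kN.
A_AB = 186.3 mm².
δ_AB = 7870·518/(186.3·106000) = 0.2065 mm
δ_BC = 7870·479/(512·209000) = 0.03523 mm
δ = Σδ_i = 0.2417 mm.

0.242 mm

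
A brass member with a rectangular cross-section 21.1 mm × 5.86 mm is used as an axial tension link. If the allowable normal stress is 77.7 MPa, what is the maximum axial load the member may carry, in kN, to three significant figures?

A = 123.6 mm².
P_max = σ_allow · A = 77.7 · 123.6 = 9607 N = 9.607 kN.

9.61 kN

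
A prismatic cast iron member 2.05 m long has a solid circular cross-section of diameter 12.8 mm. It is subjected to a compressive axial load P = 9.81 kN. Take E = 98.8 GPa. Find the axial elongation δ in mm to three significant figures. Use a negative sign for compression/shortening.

A = 128.7 mm².
δ_mech = NL/(AE) = -9810·2050/(128.7·98800) = -1.582 mm.

-1.58 mm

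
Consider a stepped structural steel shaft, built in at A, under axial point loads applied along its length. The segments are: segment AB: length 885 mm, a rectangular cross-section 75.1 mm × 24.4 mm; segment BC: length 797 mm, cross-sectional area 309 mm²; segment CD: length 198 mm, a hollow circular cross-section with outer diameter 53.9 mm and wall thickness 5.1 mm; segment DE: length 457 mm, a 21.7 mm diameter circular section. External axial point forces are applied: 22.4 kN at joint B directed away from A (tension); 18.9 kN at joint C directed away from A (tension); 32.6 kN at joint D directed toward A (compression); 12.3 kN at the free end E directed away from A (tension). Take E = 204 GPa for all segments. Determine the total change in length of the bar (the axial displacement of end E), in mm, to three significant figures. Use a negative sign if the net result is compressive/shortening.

0.0813 mm

Internal axial forces (sectioning from the free end, tension +): N_DE = 12.3 kN, N_CD = -20.3 kN, N_BC = -1.4 kN, N_AB = 21 kN.
A_AB = 1832 mm².
A_CD = 781.9 mm².
A_DE = 369.8 mm².
δ_AB = 21000·885/(1832·204000) = 0.04972 mm
δ_BC = -1400·797/(309·204000) = -0.0177 mm
δ_CD = -20300·198/(781.9·204000) = -0.0252 mm
δ_DE = 12300·457/(369.8·204000) = 0.0745 mm
δ = Σδ_i = 0.08132 mm.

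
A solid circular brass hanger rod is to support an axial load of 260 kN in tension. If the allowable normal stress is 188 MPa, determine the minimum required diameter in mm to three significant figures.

42.0 mm

Required area A ≥ P/σ_allow = 260000/188 = 1383 mm².
For a solid circular section, d ≥ √(4A/π) = 41.96 mm.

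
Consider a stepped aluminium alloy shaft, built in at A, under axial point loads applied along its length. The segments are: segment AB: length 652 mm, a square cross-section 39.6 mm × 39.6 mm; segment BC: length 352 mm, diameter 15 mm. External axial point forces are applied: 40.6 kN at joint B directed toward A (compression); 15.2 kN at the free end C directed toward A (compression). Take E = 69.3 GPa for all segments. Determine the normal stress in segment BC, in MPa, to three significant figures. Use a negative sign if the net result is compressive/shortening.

-86.0 MPa

Internal axial forces (sectioning from the free end, tension +): N_BC = -15.2 kN, N_AB = -55.8 kN.
A_BC = 176.7 mm².
σ_BC = N_BC/A_BC = -15200/176.7 = -86.01 MPa.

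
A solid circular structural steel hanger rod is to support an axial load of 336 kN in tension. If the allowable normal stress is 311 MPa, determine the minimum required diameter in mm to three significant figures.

37.1 mm

Required area A ≥ P/σ_allow = 336000/311 = 1080 mm².
For a solid circular section, d ≥ √(4A/π) = 37.09 mm.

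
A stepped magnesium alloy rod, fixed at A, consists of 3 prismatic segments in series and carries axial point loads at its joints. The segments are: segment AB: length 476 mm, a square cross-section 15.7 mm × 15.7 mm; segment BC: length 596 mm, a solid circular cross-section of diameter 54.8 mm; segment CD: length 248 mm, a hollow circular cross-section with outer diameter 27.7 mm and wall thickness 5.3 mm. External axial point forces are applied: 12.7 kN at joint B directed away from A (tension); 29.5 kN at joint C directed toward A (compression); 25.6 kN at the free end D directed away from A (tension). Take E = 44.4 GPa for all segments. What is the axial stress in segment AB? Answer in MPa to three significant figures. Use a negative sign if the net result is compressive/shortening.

35.7 MPa

Internal axial forces (sectioning from the free end, tension +): N_CD = 25.6 kN, N_BC = -3.9 kN, N_AB = 8.8 kN.
A_AB = 246.5 mm².
σ_AB = N_AB/A_AB = 8800/246.5 = 35.7 MPa.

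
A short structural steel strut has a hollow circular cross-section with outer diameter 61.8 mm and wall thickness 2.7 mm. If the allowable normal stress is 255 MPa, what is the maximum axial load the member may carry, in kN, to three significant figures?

A = 501.3 mm².
P_max = σ_allow · A = 255 · 501.3 = 127800 N = 127.8 kN.

128 kN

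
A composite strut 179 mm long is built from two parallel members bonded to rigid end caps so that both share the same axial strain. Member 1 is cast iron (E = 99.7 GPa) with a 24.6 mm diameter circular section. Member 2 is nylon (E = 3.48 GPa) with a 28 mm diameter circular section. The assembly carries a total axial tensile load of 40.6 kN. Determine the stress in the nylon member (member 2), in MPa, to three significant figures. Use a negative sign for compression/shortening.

A_1 = 475.3 mm².
A_2 = 615.8 mm².
Equal strain + equilibrium ⇒ each member carries load in proportion to AE: A₁E₁ = 47390000 N, A₂E₂ = 2143000 N, ΣAE = 49530000 N.
σ₂ = P·E₂/ΣAE = 40600·3480/49530000 = 2.853 MPa.

2.85 MPa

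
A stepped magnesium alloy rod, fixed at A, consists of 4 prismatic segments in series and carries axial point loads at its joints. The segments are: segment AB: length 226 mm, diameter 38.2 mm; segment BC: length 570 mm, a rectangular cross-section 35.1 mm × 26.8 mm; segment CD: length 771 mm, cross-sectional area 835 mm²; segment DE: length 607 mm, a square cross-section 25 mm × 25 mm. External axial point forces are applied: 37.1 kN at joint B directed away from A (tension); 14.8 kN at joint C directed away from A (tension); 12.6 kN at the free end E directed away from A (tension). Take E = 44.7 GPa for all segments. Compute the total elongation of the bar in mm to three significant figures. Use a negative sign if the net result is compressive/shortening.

1.19 mm

Internal axial forces (sectioning from the free end, tension +): N_DE = 12.6 kN, N_CD = 12.6 kN, N_BC = 27.4 kN, N_AB = 64.5 kN.
A_AB = 1146 mm².
A_BC = 940.7 mm².
A_DE = 625 mm².
δ_AB = 64500·226/(1146·44700) = 0.2845 mm
δ_BC = 27400·570/(940.7·44700) = 0.3714 mm
δ_CD = 12600·771/(835·44700) = 0.2603 mm
δ_DE = 12600·607/(625·44700) = 0.2738 mm
δ = Σδ_i = 1.19 mm.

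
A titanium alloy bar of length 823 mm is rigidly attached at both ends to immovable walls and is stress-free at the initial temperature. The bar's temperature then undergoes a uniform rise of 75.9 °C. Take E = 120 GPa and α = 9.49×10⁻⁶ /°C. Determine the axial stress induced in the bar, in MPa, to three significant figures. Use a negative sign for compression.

-86.4 MPa

Free thermal expansion αLΔT = 9.49e-6 · 823 · 75.9 = 0.5928 mm.
The walls impose strain ε = −(0.5928)/823 = -7.2029e-04; σ = Eε = 120000 · -7.2029e-04 = -86.43 MPa.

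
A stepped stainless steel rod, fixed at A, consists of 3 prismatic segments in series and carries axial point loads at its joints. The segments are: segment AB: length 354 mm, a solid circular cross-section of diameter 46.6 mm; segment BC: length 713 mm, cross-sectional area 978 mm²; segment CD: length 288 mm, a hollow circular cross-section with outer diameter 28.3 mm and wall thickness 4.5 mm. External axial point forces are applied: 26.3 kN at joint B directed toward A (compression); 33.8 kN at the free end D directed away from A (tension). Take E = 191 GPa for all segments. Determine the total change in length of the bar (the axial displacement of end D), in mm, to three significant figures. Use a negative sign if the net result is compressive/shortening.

0.289 mm

Internal axial forces (sectioning from the free end, tension +): N_CD = 33.8 kN, N_BC = 33.8 kN, N_AB = 7.5 kN.
A_AB = 1706 mm².
A_CD = 336.5 mm².
δ_AB = 7500·354/(1706·191000) = 0.00815 mm
δ_BC = 33800·713/(978·191000) = 0.129 mm
δ_CD = 33800·288/(336.5·191000) = 0.1515 mm
δ = Σδ_i = 0.2886 mm.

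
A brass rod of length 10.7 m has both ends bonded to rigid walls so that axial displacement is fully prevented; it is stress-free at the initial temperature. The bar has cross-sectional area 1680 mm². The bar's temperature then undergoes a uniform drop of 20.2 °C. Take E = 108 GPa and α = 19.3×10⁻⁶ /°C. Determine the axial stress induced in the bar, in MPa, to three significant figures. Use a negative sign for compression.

Free thermal expansion αLΔT = 19.3e-6 · 10700 · -20.2 = -4.172 mm.
The walls impose strain ε = −(-4.172)/10700 = 3.8986e-04; σ = Eε = 108000 · 3.8986e-04 = 42.1 MPa.

42.1 MPa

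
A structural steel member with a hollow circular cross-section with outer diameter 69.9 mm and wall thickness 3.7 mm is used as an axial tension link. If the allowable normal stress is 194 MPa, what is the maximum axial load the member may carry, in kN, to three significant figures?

149 kN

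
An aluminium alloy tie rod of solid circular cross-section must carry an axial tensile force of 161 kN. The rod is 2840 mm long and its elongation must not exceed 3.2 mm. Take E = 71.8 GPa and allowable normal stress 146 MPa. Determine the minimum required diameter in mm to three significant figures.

50.3 mm

Required area A ≥ P/σ_allow = 161000/146 = 1103 mm².
For a solid circular section, d ≥ √(4A/π) = 37.47 mm.
Elongation limit: A ≥ PL/(Eδ_allow) = 161000·2840/(71800·3.2) = 1990 mm² ⇒ d ≥ 50.34 mm.
The elongation limit governs.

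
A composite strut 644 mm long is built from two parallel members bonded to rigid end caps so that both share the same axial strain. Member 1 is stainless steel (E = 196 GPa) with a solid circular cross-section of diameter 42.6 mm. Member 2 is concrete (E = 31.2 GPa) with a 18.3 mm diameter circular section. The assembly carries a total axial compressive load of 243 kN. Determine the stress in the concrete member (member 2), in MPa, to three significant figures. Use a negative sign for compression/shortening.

-26.4 MPa

A_1 = 1425 mm².
A_2 = 263 mm².
Equal strain + equilibrium ⇒ each member carries load in proportion to AE: A₁E₁ = 279400000 N, A₂E₂ = 8206000 N, ΣAE = 287600000 N.
σ₂ = P·E₂/ΣAE = -243000·31200/287600000 = -26.36 MPa.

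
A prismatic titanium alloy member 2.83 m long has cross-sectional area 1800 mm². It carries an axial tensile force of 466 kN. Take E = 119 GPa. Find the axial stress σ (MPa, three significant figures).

259 MPa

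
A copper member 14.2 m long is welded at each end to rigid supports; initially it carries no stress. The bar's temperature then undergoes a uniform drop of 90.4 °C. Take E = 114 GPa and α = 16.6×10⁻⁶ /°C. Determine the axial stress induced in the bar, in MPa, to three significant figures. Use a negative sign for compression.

171 MPa

Free thermal expansion αLΔT = 16.6e-6 · 14200 · -90.4 = -21.31 mm.
The walls impose strain ε = −(-21.31)/14200 = 1.5006e-03; σ = Eε = 114000 · 1.5006e-03 = 171.1 MPa.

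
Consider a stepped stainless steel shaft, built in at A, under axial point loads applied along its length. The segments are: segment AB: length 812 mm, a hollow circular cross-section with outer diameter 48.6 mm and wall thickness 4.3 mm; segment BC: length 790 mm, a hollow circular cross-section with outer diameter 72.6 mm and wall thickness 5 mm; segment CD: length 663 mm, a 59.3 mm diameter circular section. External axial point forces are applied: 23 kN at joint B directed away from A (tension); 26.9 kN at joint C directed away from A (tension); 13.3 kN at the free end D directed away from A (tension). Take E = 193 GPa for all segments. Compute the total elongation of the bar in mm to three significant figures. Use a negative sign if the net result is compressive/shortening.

Internal axial forces (sectioning from the free end, tension +): N_CD = 13.3 kN, N_BC = 40.2 kN, N_AB = 63.2 kN.
A_AB = 598.4 mm².
A_BC = 1062 mm².
A_CD = 2762 mm².
δ_AB = 63200·812/(598.4·193000) = 0.4443 mm
δ_BC = 40200·790/(1062·193000) = 0.155 mm
δ_CD = 13300·663/(2762·193000) = 0.01654 mm
δ = Σδ_i = 0.6158 mm.

0.616 mm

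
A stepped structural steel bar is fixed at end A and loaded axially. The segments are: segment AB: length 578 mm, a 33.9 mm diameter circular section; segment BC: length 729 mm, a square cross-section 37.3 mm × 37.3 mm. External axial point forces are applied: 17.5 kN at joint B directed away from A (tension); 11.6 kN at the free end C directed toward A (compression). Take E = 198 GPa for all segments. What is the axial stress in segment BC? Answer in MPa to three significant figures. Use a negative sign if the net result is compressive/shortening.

-8.34 MPa

Internal axial forces (sectioning from the free end, tension +): N_BC = -11.6 kN, N_AB = 5.9 kN.
A_BC = 1391 mm².
σ_BC = N_BC/A_BC = -11600/1391 = -8.338 MPa.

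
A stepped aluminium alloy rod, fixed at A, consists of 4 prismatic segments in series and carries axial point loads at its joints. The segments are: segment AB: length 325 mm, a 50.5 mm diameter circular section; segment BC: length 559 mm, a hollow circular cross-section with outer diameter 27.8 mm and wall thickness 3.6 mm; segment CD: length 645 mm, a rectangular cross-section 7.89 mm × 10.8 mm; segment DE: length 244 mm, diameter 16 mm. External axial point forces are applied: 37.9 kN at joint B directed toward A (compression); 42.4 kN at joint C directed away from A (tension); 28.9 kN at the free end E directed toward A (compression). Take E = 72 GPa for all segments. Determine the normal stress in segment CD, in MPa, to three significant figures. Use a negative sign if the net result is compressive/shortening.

-339 MPa

Internal axial forces (sectioning from the free end, tension +): N_DE = -28.9 kN, N_CD = -28.9 kN, N_BC = 13.5 kN, N_AB = -24.4 kN.
A_CD = 85.21 mm².
σ_CD = N_CD/A_CD = -28900/85.21 = -339.2 MPa.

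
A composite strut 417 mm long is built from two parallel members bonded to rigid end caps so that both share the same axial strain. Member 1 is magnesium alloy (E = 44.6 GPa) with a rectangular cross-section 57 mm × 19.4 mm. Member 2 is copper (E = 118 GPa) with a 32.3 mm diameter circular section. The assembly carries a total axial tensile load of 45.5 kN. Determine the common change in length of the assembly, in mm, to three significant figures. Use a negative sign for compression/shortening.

A_1 = 1106 mm².
A_2 = 819.4 mm².
Equal strain + equilibrium ⇒ each member carries load in proportion to AE: A₁E₁ = 49320000 N, A₂E₂ = 96690000 N, ΣAE = 146000000 N.
δ = PL/ΣAE = 45500·417/146000000 = 0.1299 mm.

0.130 mm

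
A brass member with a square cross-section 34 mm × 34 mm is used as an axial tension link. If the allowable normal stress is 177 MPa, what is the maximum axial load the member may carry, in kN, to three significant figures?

205 kN

A = 1156 mm².
P_max = σ_allow · A = 177 · 1156 = 204600 N = 204.6 kN.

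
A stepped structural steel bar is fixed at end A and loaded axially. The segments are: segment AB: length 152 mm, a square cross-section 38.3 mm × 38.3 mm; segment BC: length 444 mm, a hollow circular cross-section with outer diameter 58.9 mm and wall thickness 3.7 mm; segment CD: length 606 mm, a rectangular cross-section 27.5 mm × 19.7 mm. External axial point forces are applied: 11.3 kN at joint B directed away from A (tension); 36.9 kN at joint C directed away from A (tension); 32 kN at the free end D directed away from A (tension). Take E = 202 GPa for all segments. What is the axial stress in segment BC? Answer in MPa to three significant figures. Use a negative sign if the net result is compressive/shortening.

107 MPa

Internal axial forces (sectioning from the free end, tension +): N_CD = 32 kN, N_BC = 68.9 kN, N_AB = 80.2 kN.
A_BC = 641.6 mm².
σ_BC = N_BC/A_BC = 68900/641.6 = 107.4 MPa.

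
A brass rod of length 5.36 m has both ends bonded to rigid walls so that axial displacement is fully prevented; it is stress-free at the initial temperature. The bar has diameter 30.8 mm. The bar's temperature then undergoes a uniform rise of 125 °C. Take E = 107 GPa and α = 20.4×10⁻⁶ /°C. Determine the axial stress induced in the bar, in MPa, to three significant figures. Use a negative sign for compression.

Free thermal expansion αLΔT = 20.4e-6 · 5360 · 125 = 13.67 mm.
The walls impose strain ε = −(13.67)/5360 = -2.5500e-03; σ = Eε = 107000 · -2.5500e-03 = -272.8 MPa.

-273 MPa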